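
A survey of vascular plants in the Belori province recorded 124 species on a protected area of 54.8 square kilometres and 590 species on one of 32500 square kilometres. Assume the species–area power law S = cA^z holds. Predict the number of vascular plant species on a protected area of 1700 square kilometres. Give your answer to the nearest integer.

287

z = ln(590/124) / ln(32500/54.8) = 1.5598 / 6.3853 = 0.2443
c = 124 / 54.8^0.2443 = 124 / 2.659 = 46.63
S₃ = 46.63 × 1700^0.2443 = 46.63 × 6.154 ≈ 287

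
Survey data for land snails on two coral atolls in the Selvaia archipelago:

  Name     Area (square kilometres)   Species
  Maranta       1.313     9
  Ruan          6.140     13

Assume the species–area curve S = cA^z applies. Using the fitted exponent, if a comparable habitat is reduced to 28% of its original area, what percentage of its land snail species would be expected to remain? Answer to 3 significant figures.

73.8%

z = ln(13/9) / ln(6.14/1.313) = 0.3677 / 1.5425 = 0.2384
S_new/S_old = (A_new/A_old)^z = 0.28^0.2384 = exp(0.2384 × -1.2730) = 0.7383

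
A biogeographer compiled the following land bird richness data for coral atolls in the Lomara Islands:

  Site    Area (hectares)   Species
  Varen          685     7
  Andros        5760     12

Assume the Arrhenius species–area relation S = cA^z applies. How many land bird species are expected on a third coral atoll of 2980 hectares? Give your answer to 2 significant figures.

10

z = ln(12/7) / ln(5760/685) = 0.5390 / 2.1293 = 0.2531
c = 7 / 685^0.2531 = 7 / 5.222 = 1.341
S₃ = 1.341 × 2980^0.2531 = 1.341 × 7.576 ≈ 10.16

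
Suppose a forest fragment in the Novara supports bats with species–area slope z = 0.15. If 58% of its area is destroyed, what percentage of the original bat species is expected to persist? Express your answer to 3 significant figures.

S_new/S_old = (A_new/A_old)^z = 0.42^0.15
= exp(0.15 × ln 0.42) = exp(0.15 × -0.8675) = exp(-0.1301) ≈ 0.878

87.8%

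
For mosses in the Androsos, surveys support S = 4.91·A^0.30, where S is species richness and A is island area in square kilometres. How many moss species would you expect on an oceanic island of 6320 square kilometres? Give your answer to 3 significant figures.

S = 4.91 × 6320^0.3
ln S = ln 4.91 + 0.3 × ln 6320 = 1.5913 + 0.3 × 8.7515 = 4.2167
S = e^4.2167 ≈ 67.81

67.8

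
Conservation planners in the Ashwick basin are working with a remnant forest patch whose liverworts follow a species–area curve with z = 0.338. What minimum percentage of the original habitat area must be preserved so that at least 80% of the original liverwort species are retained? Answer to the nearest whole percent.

52%

Need (A_new/A_old)^0.338 = 0.8, so A_new/A_old = 0.8^(1/0.338) = 0.8^2.959
ln(A_new/A_old) = ln 0.8 / 0.338 = -0.2231 / 0.338 = -0.6602
A_new/A_old = e^-0.6602 ≈ 0.5168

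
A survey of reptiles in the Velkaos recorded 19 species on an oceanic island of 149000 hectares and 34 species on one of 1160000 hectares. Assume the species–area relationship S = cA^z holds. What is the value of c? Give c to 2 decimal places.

0.65

z = ln(S₂/S₁) / ln(A₂/A₁) = ln(34/19) / ln(1160000/149000) = 0.5819 / 2.0522 = 0.2836
c = S₁ / A₁^z = 19 / 149000^0.2836 = 19 / 29.3 = 0.6484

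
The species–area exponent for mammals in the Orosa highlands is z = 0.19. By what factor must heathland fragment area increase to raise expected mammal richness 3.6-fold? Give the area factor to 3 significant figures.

(A₂/A₁)^0.19 = 3.6, so A₂/A₁ = 3.6^(1/0.19) = 3.6^5.263
ln(A₂/A₁) = ln 3.6 / 0.19 = 1.2809 / 0.19 = 6.7418
A₂/A₁ = e^6.7418 ≈ 847

847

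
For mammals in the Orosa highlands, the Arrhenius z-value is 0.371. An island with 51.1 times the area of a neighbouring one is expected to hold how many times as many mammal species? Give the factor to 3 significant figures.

S₂/S₁ = (A₂/A₁)^z = 51.1^0.371
ln(S₂/S₁) = 0.371 × ln 51.1 = 0.371 × 3.9338 = 1.4594
S₂/S₁ = e^1.4594 ≈ 4.304

4.30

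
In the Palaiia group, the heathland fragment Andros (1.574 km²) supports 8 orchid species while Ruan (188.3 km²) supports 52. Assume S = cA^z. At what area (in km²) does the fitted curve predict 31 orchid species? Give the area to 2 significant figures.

50 km²

z = ln(52/8) / ln(188.3/1.574) = 1.8718 / 4.7844 = 0.3912
c = 8 / 1.574^0.3912 = 8 / 1.194 = 6.699
A = (31/6.699)^(1/0.3912) ⇒ ln A = ln(4.627)/0.3912 = 3.9159
A = e^3.9159 ≈ 50.19 km²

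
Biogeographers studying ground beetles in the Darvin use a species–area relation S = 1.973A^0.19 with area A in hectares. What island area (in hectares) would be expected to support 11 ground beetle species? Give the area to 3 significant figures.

11 = 1.973 × A^0.19  ⇒  A^0.19 = 11/1.973 = 5.575
ln A = ln(5.575) / 0.19 = 1.7183 / 0.19 = 9.0439
A = e^9.0439 ≈ 8467 hectares

8470 hectares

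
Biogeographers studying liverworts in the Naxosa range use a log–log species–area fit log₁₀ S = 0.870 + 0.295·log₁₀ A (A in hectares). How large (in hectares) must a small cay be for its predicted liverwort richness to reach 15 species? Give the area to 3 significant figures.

15 = 7.413 × A^0.295  ⇒  A^0.295 = 15/7.413 = 2.023
ln A = ln(2.023) / 0.295 = 0.7048 / 0.295 = 2.3892
A = e^2.3892 ≈ 10.9 hectares

10.9 hectares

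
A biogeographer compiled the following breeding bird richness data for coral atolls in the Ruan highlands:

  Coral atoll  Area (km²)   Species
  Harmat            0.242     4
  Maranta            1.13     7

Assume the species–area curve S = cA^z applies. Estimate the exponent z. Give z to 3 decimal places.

0.363

Taking logs: ln S = ln c + z ln A, so z = (ln S₂ − ln S₁)/(ln A₂ − ln A₁).
z = ln(7/4) / ln(1.13/0.242) = ln(1.75) / ln(4.669) = 0.5596 / 1.5410 = 0.3631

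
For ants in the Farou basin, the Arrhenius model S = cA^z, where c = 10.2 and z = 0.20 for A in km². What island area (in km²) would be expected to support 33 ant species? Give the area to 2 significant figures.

350 km²

33 = 10.2 × A^0.2  ⇒  A^0.2 = 33/10.2 = 3.235
ln A = ln(3.235) / 0.2 = 1.1741 / 0.2 = 5.8706
A = e^5.8706 ≈ 354.5 km²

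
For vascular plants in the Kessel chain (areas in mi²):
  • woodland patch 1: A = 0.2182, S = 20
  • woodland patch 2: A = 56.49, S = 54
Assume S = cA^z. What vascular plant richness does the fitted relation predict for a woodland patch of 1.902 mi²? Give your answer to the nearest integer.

29

z = ln(54/20) / ln(56.49/0.2182) = 0.9933 / 5.5564 = 0.1788
c = 20 / 0.2182^0.1788 = 20 / 0.7618 = 26.26
S₃ = 26.26 × 1.902^0.1788 = 26.26 × 1.122 ≈ 29.45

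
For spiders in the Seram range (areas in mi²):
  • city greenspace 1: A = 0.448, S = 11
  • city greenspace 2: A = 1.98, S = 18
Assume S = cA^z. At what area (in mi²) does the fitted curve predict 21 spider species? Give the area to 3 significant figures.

z = ln(18/11) / ln(1.98/0.448) = 0.4925 / 1.4861 = 0.3314
c = 11 / 0.448^0.3314 = 11 / 0.7664 = 14.35
A = (21/14.35)^(1/0.3314) ⇒ ln A = ln(1.463)/0.3314 = 1.1482
A = e^1.1482 ≈ 3.153 mi²

3.15 mi²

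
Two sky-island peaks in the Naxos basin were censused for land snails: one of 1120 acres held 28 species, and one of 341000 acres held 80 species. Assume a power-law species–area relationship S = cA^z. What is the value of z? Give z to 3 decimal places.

Taking logs: ln S = ln c + z ln A, so z = (ln S₂ − ln S₁)/(ln A₂ − ln A₁).
z = ln(80/28) / ln(341000/1120) = ln(2.857) / ln(304.5) = 1.0498 / 5.7186 = 0.1836

0.184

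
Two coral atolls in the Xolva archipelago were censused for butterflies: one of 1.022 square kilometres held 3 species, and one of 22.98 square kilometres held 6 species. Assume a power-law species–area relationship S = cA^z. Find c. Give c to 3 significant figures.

2.99

z = ln(S₂/S₁) / ln(A₂/A₁) = ln(6/3) / ln(22.98/1.022) = 0.6931 / 3.1129 = 0.2227
c = S₁ / A₁^z = 3 / 1.022^0.2227 = 3 / 1.005 = 2.985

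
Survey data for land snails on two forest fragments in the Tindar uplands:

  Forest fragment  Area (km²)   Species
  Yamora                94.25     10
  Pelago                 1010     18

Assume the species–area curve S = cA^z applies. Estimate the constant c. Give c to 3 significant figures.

z = ln(S₂/S₁) / ln(A₂/A₁) = ln(18/10) / ln(1010/94.25) = 0.5878 / 2.3718 = 0.2478
c = S₁ / A₁^z = 10 / 94.25^0.2478 = 10 / 3.085 = 3.241

3.24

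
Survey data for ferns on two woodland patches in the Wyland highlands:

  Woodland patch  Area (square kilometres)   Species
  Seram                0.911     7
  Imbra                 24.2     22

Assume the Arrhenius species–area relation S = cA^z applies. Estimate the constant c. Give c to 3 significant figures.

z = ln(S₂/S₁) / ln(A₂/A₁) = ln(22/7) / ln(24.2/0.911) = 1.1451 / 3.2796 = 0.3492
c = S₁ / A₁^z = 7 / 0.911^0.3492 = 7 / 0.968 = 7.232

7.23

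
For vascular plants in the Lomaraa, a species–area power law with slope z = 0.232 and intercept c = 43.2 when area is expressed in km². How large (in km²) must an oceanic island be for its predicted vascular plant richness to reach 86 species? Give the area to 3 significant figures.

19.4 km²

86 = 43.2 × A^0.232  ⇒  A^0.232 = 86/43.2 = 1.991
ln A = ln(1.991) / 0.232 = 0.6885 / 0.232 = 2.9677
A = e^2.9677 ≈ 19.45 km²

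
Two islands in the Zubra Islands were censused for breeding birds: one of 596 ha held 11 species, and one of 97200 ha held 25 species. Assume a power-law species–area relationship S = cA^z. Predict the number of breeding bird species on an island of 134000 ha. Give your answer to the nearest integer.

z = ln(25/11) / ln(97200/596) = 0.8210 / 5.0943 = 0.1612
c = 11 / 596^0.1612 = 11 / 2.801 = 3.928
S₃ = 3.928 × 134000^0.1612 = 3.928 × 6.703 ≈ 26.33

26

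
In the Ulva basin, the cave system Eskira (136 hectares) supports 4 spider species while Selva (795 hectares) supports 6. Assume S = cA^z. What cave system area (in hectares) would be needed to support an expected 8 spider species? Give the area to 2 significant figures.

2800 hectares

z = ln(6/4) / ln(795/136) = 0.4055 / 1.7657 = 0.2296
c = 4 / 136^0.2296 = 4 / 3.09 = 1.295
A = (8/1.295)^(1/0.2296) ⇒ ln A = ln(6.18)/0.2296 = 7.9311
A = e^7.9311 ≈ 2783 hectares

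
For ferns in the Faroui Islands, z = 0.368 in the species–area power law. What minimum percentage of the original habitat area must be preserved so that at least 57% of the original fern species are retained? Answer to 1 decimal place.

21.7%

Need (A_new/A_old)^0.368 = 0.57, so A_new/A_old = 0.57^(1/0.368) = 0.57^2.717
ln(A_new/A_old) = ln 0.57 / 0.368 = -0.5621 / 0.368 = -1.5275
A_new/A_old = e^-1.5275 ≈ 0.2171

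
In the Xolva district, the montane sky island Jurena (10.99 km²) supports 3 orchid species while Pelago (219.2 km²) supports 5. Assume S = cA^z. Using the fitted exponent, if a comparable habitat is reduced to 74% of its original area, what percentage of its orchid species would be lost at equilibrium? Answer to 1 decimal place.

z = ln(5/3) / ln(219.2/10.99) = 0.5108 / 2.9930 = 0.1707
S_new/S_old = (A_new/A_old)^z = 0.74^0.1707 = exp(0.1707 × -0.3011) = 0.9499
Fraction lost = 1 − 0.9499 = 0.05009

5.0%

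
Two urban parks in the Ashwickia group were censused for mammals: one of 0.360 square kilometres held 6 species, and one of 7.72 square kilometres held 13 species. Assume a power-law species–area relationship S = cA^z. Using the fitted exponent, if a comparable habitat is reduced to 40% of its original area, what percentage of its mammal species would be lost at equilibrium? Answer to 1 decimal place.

z = ln(13/6) / ln(7.72/0.36) = 0.7732 / 3.0655 = 0.2522
S_new/S_old = (A_new/A_old)^z = 0.4^0.2522 = exp(0.2522 × -0.9163) = 0.7937
Fraction lost = 1 − 0.7937 = 0.2063

20.6%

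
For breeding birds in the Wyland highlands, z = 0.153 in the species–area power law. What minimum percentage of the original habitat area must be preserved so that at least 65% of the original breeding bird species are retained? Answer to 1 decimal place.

6.0%

Need (A_new/A_old)^0.153 = 0.65, so A_new/A_old = 0.65^(1/0.153) = 0.65^6.536
ln(A_new/A_old) = ln 0.65 / 0.153 = -0.4308 / 0.153 = -2.8156
A_new/A_old = e^-2.8156 ≈ 0.05987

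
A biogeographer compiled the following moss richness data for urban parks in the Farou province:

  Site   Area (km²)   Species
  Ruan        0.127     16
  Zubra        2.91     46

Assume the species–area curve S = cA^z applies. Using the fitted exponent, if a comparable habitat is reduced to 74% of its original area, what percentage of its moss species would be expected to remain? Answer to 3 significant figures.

90.3%

z = ln(46/16) / ln(2.91/0.127) = 1.0561 / 3.1317 = 0.3372
S_new/S_old = (A_new/A_old)^z = 0.74^0.3372 = exp(0.3372 × -0.3011) = 0.9034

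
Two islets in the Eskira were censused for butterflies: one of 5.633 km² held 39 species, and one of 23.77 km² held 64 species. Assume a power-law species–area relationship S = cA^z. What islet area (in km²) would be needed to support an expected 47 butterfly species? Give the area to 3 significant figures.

z = ln(64/39) / ln(23.77/5.633) = 0.4953 / 1.4398 = 0.3440
c = 39 / 5.633^0.3440 = 39 / 1.812 = 21.52
A = (47/21.52)^(1/0.3440) ⇒ ln A = ln(2.184)/0.3440 = 2.2710
A = e^2.2710 ≈ 9.689 km²

9.69 km²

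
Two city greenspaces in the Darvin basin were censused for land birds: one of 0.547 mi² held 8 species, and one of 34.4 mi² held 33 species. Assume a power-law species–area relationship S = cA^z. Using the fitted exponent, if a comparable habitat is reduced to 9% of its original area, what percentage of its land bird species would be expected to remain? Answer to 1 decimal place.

43.9%

z = ln(33/8) / ln(34.4/0.547) = 1.4171 / 4.1414 = 0.3422
S_new/S_old = (A_new/A_old)^z = 0.09^0.3422 = exp(0.3422 × -2.4079) = 0.4387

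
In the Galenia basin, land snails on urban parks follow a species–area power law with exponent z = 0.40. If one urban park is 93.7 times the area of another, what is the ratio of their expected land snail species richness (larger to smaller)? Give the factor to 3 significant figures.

6.15

S₂/S₁ = (A₂/A₁)^z = 93.7^0.4
ln(S₂/S₁) = 0.4 × ln 93.7 = 0.4 × 4.5401 = 1.8160
S₂/S₁ = e^1.8160 ≈ 6.147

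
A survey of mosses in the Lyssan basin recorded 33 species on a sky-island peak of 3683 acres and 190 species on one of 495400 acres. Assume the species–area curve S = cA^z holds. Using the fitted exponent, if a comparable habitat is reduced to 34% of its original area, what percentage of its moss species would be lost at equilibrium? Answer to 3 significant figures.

32.0%

z = ln(190/33) / ln(495400/3683) = 1.7505 / 4.9016 = 0.3571
S_new/S_old = (A_new/A_old)^z = 0.34^0.3571 = exp(0.3571 × -1.0788) = 0.6803
Fraction lost = 1 − 0.6803 = 0.3197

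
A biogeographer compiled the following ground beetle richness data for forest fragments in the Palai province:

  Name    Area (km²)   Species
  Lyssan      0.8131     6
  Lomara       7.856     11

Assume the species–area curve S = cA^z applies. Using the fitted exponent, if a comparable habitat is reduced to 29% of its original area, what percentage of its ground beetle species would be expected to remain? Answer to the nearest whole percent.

72%

z = ln(11/6) / ln(7.856/0.8131) = 0.6061 / 2.2682 = 0.2672
S_new/S_old = (A_new/A_old)^z = 0.29^0.2672 = exp(0.2672 × -1.2379) = 0.7183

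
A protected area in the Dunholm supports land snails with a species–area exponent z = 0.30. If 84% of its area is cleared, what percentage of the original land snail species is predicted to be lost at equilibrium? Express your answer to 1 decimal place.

42.3%

S_new/S_old = (A_new/A_old)^z = 0.16^0.3
= exp(0.3 × ln 0.16) = exp(0.3 × -1.8326) = exp(-0.5498) ≈ 0.5771
Fraction lost = 1 − 0.5771 = 0.4229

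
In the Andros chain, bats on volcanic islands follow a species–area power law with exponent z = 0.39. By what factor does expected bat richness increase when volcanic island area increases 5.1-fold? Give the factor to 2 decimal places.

S₂/S₁ = (A₂/A₁)^z = 5.1^0.39
ln(S₂/S₁) = 0.39 × ln 5.1 = 0.39 × 1.6292 = 0.6354
S₂/S₁ = e^0.6354 ≈ 1.888

1.89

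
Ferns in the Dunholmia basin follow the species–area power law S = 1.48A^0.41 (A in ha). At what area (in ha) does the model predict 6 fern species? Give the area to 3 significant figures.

6 = 1.48 × A^0.41  ⇒  A^0.41 = 6/1.48 = 4.054
ln A = ln(4.054) / 0.41 = 1.3997 / 0.41 = 3.4139
A = e^3.4139 ≈ 30.38 ha

30.4 ha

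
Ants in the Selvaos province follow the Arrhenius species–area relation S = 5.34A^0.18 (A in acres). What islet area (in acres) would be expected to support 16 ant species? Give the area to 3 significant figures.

444 acres

16 = 5.34 × A^0.18  ⇒  A^0.18 = 16/5.34 = 2.996
ln A = ln(2.996) / 0.18 = 1.0974 / 0.18 = 6.0965
A = e^6.0965 ≈ 444.3 acres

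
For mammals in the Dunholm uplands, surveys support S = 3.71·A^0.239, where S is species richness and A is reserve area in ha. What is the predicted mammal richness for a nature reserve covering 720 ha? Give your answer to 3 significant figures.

17.9

S = 3.71 × 720^0.239
ln S = ln 3.71 + 0.239 × ln 720 = 1.3110 + 0.239 × 6.5793 = 2.8835
S = e^2.8835 ≈ 17.88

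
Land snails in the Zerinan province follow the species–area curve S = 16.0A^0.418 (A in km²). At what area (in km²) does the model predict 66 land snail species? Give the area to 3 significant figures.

29.7 km²

66 = 16 × A^0.418  ⇒  A^0.418 = 66/16 = 4.125
ln A = ln(4.125) / 0.418 = 1.4171 / 0.418 = 3.3901
A = e^3.3901 ≈ 29.67 km²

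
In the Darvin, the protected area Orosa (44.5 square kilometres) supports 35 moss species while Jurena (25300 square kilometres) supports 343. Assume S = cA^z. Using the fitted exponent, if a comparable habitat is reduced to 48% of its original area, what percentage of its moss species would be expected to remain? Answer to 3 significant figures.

z = ln(343/35) / ln(25300/44.5) = 2.2824 / 6.3431 = 0.3598
S_new/S_old = (A_new/A_old)^z = 0.48^0.3598 = exp(0.3598 × -0.7340) = 0.7679

76.8%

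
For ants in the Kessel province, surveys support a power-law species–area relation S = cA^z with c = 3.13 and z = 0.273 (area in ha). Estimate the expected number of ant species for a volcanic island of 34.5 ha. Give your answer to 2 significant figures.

8.2

S = 3.13 × 34.5^0.273 = 3.13 × 2.629 ≈ 8.229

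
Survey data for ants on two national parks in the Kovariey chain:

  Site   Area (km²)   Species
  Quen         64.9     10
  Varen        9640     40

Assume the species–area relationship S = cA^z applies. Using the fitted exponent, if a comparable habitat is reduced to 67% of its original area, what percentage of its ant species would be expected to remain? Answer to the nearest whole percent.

z = ln(40/10) / ln(9640/64.9) = 1.3863 / 5.0008 = 0.2772
S_new/S_old = (A_new/A_old)^z = 0.67^0.2772 = exp(0.2772 × -0.4005) = 0.8949

89%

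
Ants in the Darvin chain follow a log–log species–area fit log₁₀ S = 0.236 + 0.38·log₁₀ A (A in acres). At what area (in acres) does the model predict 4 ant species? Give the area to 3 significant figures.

9.19 acres

4 = 1.722 × A^0.38  ⇒  A^0.38 = 4/1.722 = 2.323
ln A = ln(2.323) / 0.38 = 0.8429 / 0.38 = 2.2181
A = e^2.2181 ≈ 9.19 acres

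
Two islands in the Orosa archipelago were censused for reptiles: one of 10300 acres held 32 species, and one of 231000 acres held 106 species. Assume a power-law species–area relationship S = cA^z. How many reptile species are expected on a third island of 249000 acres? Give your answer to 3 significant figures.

109

z = ln(106/32) / ln(231000/10300) = 1.1977 / 3.1103 = 0.3851
c = 32 / 10300^0.3851 = 32 / 35.1 = 0.9118
S₃ = 0.9118 × 249000^0.3851 = 0.9118 × 119.7 ≈ 109.1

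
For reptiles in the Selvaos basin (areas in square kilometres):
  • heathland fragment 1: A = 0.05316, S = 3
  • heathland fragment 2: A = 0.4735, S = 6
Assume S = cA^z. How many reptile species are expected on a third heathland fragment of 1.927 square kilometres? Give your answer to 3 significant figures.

z = ln(6/3) / ln(0.4735/0.05316) = 0.6931 / 2.1868 = 0.3170
c = 3 / 0.05316^0.3170 = 3 / 0.3945 = 7.604
S₃ = 7.604 × 1.927^0.3170 = 7.604 × 1.231 ≈ 9.362

9.36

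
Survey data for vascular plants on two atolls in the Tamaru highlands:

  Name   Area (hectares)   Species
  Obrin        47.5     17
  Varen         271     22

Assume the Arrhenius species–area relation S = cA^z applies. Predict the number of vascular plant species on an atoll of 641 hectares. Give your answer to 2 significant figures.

25

z = ln(22/17) / ln(271/47.5) = 0.2578 / 1.7414 = 0.1481
c = 17 / 47.5^0.1481 = 17 / 1.771 = 9.598
S₃ = 9.598 × 641^0.1481 = 9.598 × 2.604 ≈ 24.99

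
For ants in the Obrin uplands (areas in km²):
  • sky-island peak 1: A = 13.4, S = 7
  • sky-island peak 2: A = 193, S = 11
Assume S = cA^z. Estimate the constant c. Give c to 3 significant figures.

z = ln(S₂/S₁) / ln(A₂/A₁) = ln(11/7) / ln(193/13.4) = 0.4520 / 2.6674 = 0.1694
c = S₁ / A₁^z = 7 / 13.4^0.1694 = 7 / 1.552 = 4.509

4.51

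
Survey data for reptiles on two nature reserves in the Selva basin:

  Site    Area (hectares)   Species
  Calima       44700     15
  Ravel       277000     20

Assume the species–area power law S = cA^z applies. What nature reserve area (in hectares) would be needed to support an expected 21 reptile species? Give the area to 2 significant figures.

380000 hectares

z = ln(20/15) / ln(277000/44700) = 0.2877 / 1.8240 = 0.1577
c = 15 / 44700^0.1577 = 15 / 5.413 = 2.771
A = (21/2.771)^(1/0.1577) ⇒ ln A = ln(7.578)/0.1577 = 12.8411
A = e^12.8411 ≈ 377425 hectares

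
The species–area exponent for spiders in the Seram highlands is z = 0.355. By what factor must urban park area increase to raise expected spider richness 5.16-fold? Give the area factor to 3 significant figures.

(A₂/A₁)^0.355 = 5.16, so A₂/A₁ = 5.16^(1/0.355) = 5.16^2.817
ln(A₂/A₁) = ln 5.16 / 0.355 = 1.6409 / 0.355 = 4.6224
A₂/A₁ = e^4.6224 ≈ 101.7

102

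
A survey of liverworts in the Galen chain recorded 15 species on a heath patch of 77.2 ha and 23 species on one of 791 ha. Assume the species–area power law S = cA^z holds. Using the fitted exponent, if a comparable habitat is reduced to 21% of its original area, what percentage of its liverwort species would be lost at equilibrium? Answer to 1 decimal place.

24.9%

z = ln(23/15) / ln(791/77.2) = 0.4274 / 2.3269 = 0.1837
S_new/S_old = (A_new/A_old)^z = 0.21^0.1837 = exp(0.1837 × -1.5606) = 0.7507
Fraction lost = 1 − 0.7507 = 0.2493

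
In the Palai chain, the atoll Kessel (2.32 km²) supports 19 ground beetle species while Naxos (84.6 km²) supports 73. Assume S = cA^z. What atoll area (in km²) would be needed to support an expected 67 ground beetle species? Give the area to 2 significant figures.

67 km²

z = ln(73/19) / ln(84.6/2.32) = 1.3460 / 3.5964 = 0.3743
c = 19 / 2.32^0.3743 = 19 / 1.37 = 13.87
A = (67/13.87)^(1/0.3743) ⇒ ln A = ln(4.832)/0.3743 = 4.2088
A = e^4.2088 ≈ 67.27 km²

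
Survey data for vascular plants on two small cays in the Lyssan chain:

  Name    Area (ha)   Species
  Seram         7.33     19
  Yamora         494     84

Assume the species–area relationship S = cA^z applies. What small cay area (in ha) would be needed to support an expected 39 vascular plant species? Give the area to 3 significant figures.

56.2 ha

z = ln(84/19) / ln(494/7.33) = 1.4864 / 4.2106 = 0.3530
c = 19 / 7.33^0.3530 = 19 / 2.02 = 9.405
A = (39/9.405)^(1/0.3530) ⇒ ln A = ln(4.147)/0.3530 = 4.0291
A = e^4.0291 ≈ 56.21 ha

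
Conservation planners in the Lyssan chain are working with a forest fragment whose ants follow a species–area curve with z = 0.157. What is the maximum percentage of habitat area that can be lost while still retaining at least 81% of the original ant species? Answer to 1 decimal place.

73.9%

Need (A_new/A_old)^0.157 = 0.81, so A_new/A_old = 0.81^(1/0.157) = 0.81^6.369
ln(A_new/A_old) = ln 0.81 / 0.157 = -0.2107 / 0.157 = -1.3422
A_new/A_old = e^-1.3422 ≈ 0.2613
Fraction that can be lost = 1 − 0.2613 = 0.7387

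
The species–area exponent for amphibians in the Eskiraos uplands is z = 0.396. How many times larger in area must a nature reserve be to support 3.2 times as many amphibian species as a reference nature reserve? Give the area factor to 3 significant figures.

18.9

(A₂/A₁)^0.396 = 3.2, so A₂/A₁ = 3.2^(1/0.396) = 3.2^2.525
ln(A₂/A₁) = ln 3.2 / 0.396 = 1.1632 / 0.396 = 2.9372
A₂/A₁ = e^2.9372 ≈ 18.86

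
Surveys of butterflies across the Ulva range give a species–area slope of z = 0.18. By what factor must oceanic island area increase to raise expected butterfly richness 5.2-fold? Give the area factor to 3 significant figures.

9500

(A₂/A₁)^0.18 = 5.2, so A₂/A₁ = 5.2^(1/0.18) = 5.2^5.556
ln(A₂/A₁) = ln 5.2 / 0.18 = 1.6487 / 0.18 = 9.1592
A₂/A₁ = e^9.1592 ≈ 9502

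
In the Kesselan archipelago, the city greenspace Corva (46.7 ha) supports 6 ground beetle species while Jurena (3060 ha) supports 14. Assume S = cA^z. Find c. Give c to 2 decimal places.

z = ln(S₂/S₁) / ln(A₂/A₁) = ln(14/6) / ln(3060/46.7) = 0.8473 / 4.1824 = 0.2026
c = S₁ / A₁^z = 6 / 46.7^0.2026 = 6 / 2.179 = 2.754

2.75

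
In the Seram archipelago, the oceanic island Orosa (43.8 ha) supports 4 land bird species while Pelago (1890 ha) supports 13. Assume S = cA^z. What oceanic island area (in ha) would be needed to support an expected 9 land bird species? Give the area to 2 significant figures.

580 ha

z = ln(13/4) / ln(1890/43.8) = 1.1787 / 3.7647 = 0.3131
c = 4 / 43.8^0.3131 = 4 / 3.265 = 1.225
A = (9/1.225)^(1/0.3131) ⇒ ln A = ln(7.347)/0.3131 = 6.3698
A = e^6.3698 ≈ 583.9 ha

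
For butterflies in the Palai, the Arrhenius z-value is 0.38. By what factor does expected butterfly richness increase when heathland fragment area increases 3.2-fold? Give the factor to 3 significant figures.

1.56

S₂/S₁ = (A₂/A₁)^z = 3.2^0.38
ln(S₂/S₁) = 0.38 × ln 3.2 = 0.38 × 1.1632 = 0.4420
S₂/S₁ = e^0.4420 ≈ 1.556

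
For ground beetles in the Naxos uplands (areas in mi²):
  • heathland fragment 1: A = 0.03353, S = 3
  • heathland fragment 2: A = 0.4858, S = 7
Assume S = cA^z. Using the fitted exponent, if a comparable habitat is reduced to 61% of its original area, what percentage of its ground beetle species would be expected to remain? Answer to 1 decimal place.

z = ln(7/3) / ln(0.4858/0.03353) = 0.8473 / 2.6734 = 0.3169
S_new/S_old = (A_new/A_old)^z = 0.61^0.3169 = exp(0.3169 × -0.4943) = 0.855

85.5%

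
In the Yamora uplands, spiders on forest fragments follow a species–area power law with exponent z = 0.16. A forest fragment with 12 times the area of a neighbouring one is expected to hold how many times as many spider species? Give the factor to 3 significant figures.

S₂/S₁ = (A₂/A₁)^z = 12^0.16
ln(S₂/S₁) = 0.16 × ln 12 = 0.16 × 2.4849 = 0.3976
S₂/S₁ = e^0.3976 ≈ 1.488

1.49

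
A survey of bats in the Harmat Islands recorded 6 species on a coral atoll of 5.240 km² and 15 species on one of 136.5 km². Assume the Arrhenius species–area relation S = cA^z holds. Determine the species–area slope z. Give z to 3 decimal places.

Taking logs: ln S = ln c + z ln A, so z = (ln S₂ − ln S₁)/(ln A₂ − ln A₁).
z = ln(15/6) / ln(136.5/5.24) = ln(2.5) / ln(26.05) = 0.9163 / 3.2600 = 0.2811

0.281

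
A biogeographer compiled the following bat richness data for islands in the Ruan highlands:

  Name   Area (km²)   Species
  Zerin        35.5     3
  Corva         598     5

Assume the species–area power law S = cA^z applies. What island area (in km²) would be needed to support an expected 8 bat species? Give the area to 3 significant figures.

z = ln(5/3) / ln(598/35.5) = 0.5108 / 2.8241 = 0.1809
c = 3 / 35.5^0.1809 = 3 / 1.907 = 1.573
A = (8/1.573)^(1/0.1809) ⇒ ln A = ln(5.086)/0.1809 = 8.9920
A = e^8.9920 ≈ 8038 km²

8040 km²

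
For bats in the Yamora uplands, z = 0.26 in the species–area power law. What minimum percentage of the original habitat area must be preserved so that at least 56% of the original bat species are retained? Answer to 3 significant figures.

10.8%

Need (A_new/A_old)^0.26 = 0.56, so A_new/A_old = 0.56^(1/0.26) = 0.56^3.846
ln(A_new/A_old) = ln 0.56 / 0.26 = -0.5798 / 0.26 = -2.2301
A_new/A_old = e^-2.2301 ≈ 0.1075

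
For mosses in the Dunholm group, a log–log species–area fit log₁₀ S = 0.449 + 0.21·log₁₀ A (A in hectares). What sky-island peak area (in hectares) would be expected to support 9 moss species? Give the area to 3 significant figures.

255 hectares

9 = 2.812 × A^0.21  ⇒  A^0.21 = 9/2.812 = 3.201
ln A = ln(3.201) / 0.21 = 1.1634 / 0.21 = 5.5398
A = e^5.5398 ≈ 254.6 hectares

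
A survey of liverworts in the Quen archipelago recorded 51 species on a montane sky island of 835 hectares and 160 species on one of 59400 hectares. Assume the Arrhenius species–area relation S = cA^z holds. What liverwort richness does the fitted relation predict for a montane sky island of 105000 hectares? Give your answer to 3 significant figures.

186

z = ln(160/51) / ln(59400/835) = 1.1433 / 4.2646 = 0.2681
c = 51 / 835^0.2681 = 51 / 6.072 = 8.4
S₃ = 8.4 × 105000^0.2681 = 8.4 × 22.19 ≈ 186.4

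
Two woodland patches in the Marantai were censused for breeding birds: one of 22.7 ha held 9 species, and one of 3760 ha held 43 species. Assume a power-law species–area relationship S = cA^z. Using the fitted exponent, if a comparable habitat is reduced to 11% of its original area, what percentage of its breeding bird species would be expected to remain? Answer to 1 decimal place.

50.9%

z = ln(43/9) / ln(3760/22.7) = 1.5640 / 5.1098 = 0.3061
S_new/S_old = (A_new/A_old)^z = 0.11^0.3061 = exp(0.3061 × -2.2073) = 0.5089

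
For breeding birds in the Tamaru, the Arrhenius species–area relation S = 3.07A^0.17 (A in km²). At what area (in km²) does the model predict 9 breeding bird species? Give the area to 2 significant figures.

560 km²

9 = 3.07 × A^0.17  ⇒  A^0.17 = 9/3.07 = 2.932
ln A = ln(2.932) / 0.17 = 1.0755 / 0.17 = 6.3267
A = e^6.3267 ≈ 559.3 km²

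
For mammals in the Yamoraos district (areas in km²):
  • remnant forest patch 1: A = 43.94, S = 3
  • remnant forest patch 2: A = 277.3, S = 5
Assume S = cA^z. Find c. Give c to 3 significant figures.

1.05

z = ln(S₂/S₁) / ln(A₂/A₁) = ln(5/3) / ln(277.3/43.94) = 0.5108 / 1.8423 = 0.2773
c = S₁ / A₁^z = 3 / 43.94^0.2773 = 3 / 2.855 = 1.051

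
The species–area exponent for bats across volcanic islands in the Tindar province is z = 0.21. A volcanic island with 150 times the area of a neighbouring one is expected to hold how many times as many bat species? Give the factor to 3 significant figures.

2.86

S₂/S₁ = (A₂/A₁)^z = 150^0.21
ln(S₂/S₁) = 0.21 × ln 150 = 0.21 × 5.0106 = 1.0522
S₂/S₁ = e^1.0522 ≈ 2.864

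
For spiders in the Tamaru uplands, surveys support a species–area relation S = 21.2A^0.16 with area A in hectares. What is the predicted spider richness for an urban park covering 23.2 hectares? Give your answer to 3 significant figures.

S = 21.2 × 23.2^0.16
ln S = ln 21.2 + 0.16 × ln 23.2 = 3.0540 + 0.16 × 3.1442 = 3.5571
S = e^3.5571 ≈ 35.06

35.1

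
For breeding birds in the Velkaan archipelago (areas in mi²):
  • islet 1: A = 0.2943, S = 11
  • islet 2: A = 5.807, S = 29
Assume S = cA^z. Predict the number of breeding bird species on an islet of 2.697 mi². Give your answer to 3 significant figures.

z = ln(29/11) / ln(5.807/0.2943) = 0.9694 / 2.9822 = 0.3251
c = 11 / 0.2943^0.3251 = 11 / 0.6719 = 16.37
S₃ = 16.37 × 2.697^0.3251 = 16.37 × 1.381 ≈ 22.6

22.6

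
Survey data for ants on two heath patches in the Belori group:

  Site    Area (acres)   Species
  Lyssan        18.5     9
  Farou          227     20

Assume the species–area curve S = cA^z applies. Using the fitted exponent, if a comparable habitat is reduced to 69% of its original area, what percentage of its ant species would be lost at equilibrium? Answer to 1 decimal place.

z = ln(20/9) / ln(227/18.5) = 0.7985 / 2.5072 = 0.3185
S_new/S_old = (A_new/A_old)^z = 0.69^0.3185 = exp(0.3185 × -0.3711) = 0.8885
Fraction lost = 1 − 0.8885 = 0.1115

11.1%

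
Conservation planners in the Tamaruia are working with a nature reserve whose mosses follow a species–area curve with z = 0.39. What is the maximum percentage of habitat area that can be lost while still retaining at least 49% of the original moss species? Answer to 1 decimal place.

Need (A_new/A_old)^0.39 = 0.49, so A_new/A_old = 0.49^(1/0.39) = 0.49^2.564
ln(A_new/A_old) = ln 0.49 / 0.39 = -0.7133 / 0.39 = -1.8291
A_new/A_old = e^-1.8291 ≈ 0.1606
Fraction that can be lost = 1 − 0.1606 = 0.8394

83.9%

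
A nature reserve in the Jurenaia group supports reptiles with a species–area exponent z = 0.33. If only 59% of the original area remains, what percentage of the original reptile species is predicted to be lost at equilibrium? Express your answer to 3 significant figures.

16.0%

S_new/S_old = (A_new/A_old)^z = 0.59^0.33
= exp(0.33 × ln 0.59) = exp(0.33 × -0.5276) = exp(-0.1741) ≈ 0.8402
Fraction lost = 1 − 0.8402 = 0.1598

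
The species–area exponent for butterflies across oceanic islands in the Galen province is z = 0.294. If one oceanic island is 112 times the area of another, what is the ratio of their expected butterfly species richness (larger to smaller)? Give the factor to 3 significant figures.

S₂/S₁ = (A₂/A₁)^z = 112^0.294
ln(S₂/S₁) = 0.294 × ln 112 = 0.294 × 4.7185 = 1.3872
S₂/S₁ = e^1.3872 ≈ 4.004

4.00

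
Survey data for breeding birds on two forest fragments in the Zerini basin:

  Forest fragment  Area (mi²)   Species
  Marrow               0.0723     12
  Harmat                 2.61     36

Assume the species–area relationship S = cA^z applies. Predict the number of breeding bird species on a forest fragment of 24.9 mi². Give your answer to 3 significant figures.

71.8

z = ln(36/12) / ln(2.61/0.0723) = 1.0986 / 3.5863 = 0.3063
c = 12 / 0.0723^0.3063 = 12 / 0.4472 = 26.83
S₃ = 26.83 × 24.9^0.3063 = 26.83 × 2.677 ≈ 71.84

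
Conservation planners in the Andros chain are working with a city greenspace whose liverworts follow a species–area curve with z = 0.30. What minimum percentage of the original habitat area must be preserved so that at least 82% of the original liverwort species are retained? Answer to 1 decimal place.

Need (A_new/A_old)^0.3 = 0.82, so A_new/A_old = 0.82^(1/0.3) = 0.82^3.333
ln(A_new/A_old) = ln 0.82 / 0.3 = -0.1985 / 0.3 = -0.6615
A_new/A_old = e^-0.6615 ≈ 0.5161

51.6%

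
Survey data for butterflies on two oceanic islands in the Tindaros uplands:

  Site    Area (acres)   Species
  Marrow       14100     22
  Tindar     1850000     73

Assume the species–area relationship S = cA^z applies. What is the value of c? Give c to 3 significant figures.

z = ln(S₂/S₁) / ln(A₂/A₁) = ln(73/22) / ln(1850000/14100) = 1.1994 / 4.8768 = 0.2459
c = S₁ / A₁^z = 22 / 14100^0.2459 = 22 / 10.48 = 2.099

2.10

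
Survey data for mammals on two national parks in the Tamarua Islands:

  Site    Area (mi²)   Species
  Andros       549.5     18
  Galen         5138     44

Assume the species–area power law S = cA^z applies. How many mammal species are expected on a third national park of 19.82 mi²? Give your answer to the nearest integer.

z = ln(44/18) / ln(5138/549.5) = 0.8938 / 2.2354 = 0.3998
c = 18 / 549.5^0.3998 = 18 / 12.46 = 1.444
S₃ = 1.444 × 19.82^0.3998 = 1.444 × 3.301 ≈ 4.768

5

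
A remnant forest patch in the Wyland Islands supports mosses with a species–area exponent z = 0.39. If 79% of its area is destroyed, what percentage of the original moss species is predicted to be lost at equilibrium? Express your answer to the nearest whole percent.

S_new/S_old = (A_new/A_old)^z = 0.21^0.39
= exp(0.39 × ln 0.21) = exp(0.39 × -1.5606) = exp(-0.6087) ≈ 0.5441
Fraction lost = 1 − 0.5441 = 0.4559

46%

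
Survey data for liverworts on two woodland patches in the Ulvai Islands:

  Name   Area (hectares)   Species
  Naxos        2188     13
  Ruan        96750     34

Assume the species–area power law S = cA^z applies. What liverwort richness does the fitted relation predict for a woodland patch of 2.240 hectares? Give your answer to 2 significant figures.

2.3

z = ln(34/13) / ln(96750/2188) = 0.9614 / 3.7891 = 0.2537
c = 13 / 2188^0.2537 = 13 / 7.038 = 1.847
S₃ = 1.847 × 2.24^0.2537 = 1.847 × 1.227 ≈ 2.266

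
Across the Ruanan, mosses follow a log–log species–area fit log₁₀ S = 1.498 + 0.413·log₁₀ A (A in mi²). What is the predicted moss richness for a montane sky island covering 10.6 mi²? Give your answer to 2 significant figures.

83

S = 31.48 × 10.6^0.413 = 31.48 × 2.651 ≈ 83.45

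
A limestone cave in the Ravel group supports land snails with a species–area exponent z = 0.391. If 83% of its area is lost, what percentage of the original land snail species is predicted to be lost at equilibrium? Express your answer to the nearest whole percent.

50%

S_new/S_old = (A_new/A_old)^z = 0.17^0.391
= exp(0.391 × ln 0.17) = exp(0.391 × -1.7720) = exp(-0.6928) ≈ 0.5002
Fraction lost = 1 − 0.5002 = 0.4998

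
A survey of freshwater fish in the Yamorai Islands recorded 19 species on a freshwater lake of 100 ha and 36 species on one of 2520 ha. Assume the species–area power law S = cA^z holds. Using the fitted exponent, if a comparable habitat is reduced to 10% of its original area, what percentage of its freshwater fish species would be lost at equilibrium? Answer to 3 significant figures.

36.6%

z = ln(36/19) / ln(2520/100) = 0.6391 / 3.2268 = 0.1981
S_new/S_old = (A_new/A_old)^z = 0.1^0.1981 = exp(0.1981 × -2.3026) = 0.6338
Fraction lost = 1 − 0.6338 = 0.3662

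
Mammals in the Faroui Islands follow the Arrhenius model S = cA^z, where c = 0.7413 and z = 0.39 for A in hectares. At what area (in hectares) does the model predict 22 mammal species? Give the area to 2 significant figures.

22 = 0.7413 × A^0.39  ⇒  A^0.39 = 22/0.7413 = 29.68
ln A = ln(29.68) / 0.39 = 3.3904 / 0.39 = 8.6933
A = e^8.6933 ≈ 5963 hectares

6000 hectares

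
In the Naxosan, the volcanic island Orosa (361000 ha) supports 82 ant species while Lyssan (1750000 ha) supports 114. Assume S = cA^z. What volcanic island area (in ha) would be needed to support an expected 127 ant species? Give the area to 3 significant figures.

z = ln(114/82) / ln(1750000/361000) = 0.3295 / 1.5785 = 0.2087
c = 82 / 361000^0.2087 = 82 / 14.46 = 5.673
A = (127/5.673)^(1/0.2087) ⇒ ln A = ln(22.39)/0.2087 = 14.8925
A = e^14.8925 ≈ 2935787 ha

2940000 ha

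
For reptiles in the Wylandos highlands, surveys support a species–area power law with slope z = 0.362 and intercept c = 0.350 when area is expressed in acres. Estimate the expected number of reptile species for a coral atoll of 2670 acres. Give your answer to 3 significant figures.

S = 0.35 × 2670^0.362
ln S = ln 0.35 + 0.362 × ln 2670 = -1.0498 + 0.362 × 7.8898 = 1.8063
S = e^1.8063 ≈ 6.088

6.09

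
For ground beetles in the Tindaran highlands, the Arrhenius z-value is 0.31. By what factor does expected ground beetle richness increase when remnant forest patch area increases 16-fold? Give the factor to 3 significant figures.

S₂/S₁ = (A₂/A₁)^z = 16^0.31
ln(S₂/S₁) = 0.31 × ln 16 = 0.31 × 2.7726 = 0.8595
S₂/S₁ = e^0.8595 ≈ 2.362

2.36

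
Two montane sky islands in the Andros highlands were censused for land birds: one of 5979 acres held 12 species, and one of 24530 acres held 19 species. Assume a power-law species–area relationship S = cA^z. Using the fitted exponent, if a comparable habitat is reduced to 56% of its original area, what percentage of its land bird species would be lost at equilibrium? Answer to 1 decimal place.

z = ln(19/12) / ln(24530/5979) = 0.4595 / 1.4116 = 0.3255
S_new/S_old = (A_new/A_old)^z = 0.56^0.3255 = exp(0.3255 × -0.5798) = 0.828
Fraction lost = 1 − 0.828 = 0.172

17.2%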